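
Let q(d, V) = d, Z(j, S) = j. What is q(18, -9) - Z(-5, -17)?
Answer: 23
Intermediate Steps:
q(18, -9) - Z(-5, -17) = 18 - 1*(-5) = 18 + 5 = 23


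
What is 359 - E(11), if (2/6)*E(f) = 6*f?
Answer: 161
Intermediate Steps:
E(f) = 18*f (E(f) = 3*(6*f) = 18*f)
359 - E(11) = 359 - 18*11 = 359 - 1*198 = 359 - 198 = 161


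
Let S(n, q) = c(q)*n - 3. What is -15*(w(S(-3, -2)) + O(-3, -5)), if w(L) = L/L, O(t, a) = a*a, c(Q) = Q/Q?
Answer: -390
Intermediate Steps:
c(Q) = 1
O(t, a) = a²
S(n, q) = -3 + n (S(n, q) = 1*n - 3 = n - 3 = -3 + n)
w(L) = 1
-15*(w(S(-3, -2)) + O(-3, -5)) = -15*(1 + (-5)²) = -15*(1 + 25) = -15*26 = -390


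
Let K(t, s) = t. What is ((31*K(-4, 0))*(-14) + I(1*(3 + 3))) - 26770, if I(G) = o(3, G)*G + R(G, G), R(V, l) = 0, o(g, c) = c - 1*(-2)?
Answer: -24986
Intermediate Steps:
o(g, c) = 2 + c (o(g, c) = c + 2 = 2 + c)
I(G) = G*(2 + G) (I(G) = (2 + G)*G + 0 = G*(2 + G) + 0 = G*(2 + G))
((31*K(-4, 0))*(-14) + I(1*(3 + 3))) - 26770 = ((31*(-4))*(-14) + (1*(3 + 3))*(2 + 1*(3 + 3))) - 26770 = (-124*(-14) + (1*6)*(2 + 1*6)) - 26770 = (1736 + 6*(2 + 6)) - 26770 = (1736 + 6*8) - 26770 = (1736 + 48) - 26770 = 1784 - 26770 = -24986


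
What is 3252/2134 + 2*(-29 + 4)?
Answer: -51724/1067 ≈ -48.476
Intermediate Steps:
3252/2134 + 2*(-29 + 4) = 3252*(1/2134) + 2*(-25) = 1626/1067 - 50 = -51724/1067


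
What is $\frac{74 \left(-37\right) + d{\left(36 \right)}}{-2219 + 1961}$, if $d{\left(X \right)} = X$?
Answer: $\frac{1351}{129} \approx 10.473$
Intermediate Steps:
$\frac{74 \left(-37\right) + d{\left(36 \right)}}{-2219 + 1961} = \frac{74 \left(-37\right) + 36}{-2219 + 1961} = \frac{-2738 + 36}{-258} = \left(-2702\right) \left(- \frac{1}{258}\right) = \frac{1351}{129}$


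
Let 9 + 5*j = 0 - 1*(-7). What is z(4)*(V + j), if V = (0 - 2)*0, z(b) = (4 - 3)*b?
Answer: -8/5 ≈ -1.6000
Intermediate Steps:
z(b) = b (z(b) = 1*b = b)
j = -2/5 (j = -9/5 + (0 - 1*(-7))/5 = -9/5 + (0 + 7)/5 = -9/5 + (1/5)*7 = -9/5 + 7/5 = -2/5 ≈ -0.40000)
V = 0 (V = -2*0 = 0)
z(4)*(V + j) = 4*(0 - 2/5) = 4*(-2/5) = -8/5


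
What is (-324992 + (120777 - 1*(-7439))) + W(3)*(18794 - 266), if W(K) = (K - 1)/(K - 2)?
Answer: -159720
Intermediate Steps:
W(K) = (-1 + K)/(-2 + K)
(-324992 + (120777 - 1*(-7439))) + W(3)*(18794 - 266) = (-324992 + (120777 - 1*(-7439))) + ((-1 + 3)/(-2 + 3))*(18794 - 266) = (-324992 + (120777 + 7439)) + (2/1)*18528 = (-324992 + 128216) + (1*2)*18528 = -196776 + 2*18528 = -196776 + 37056 = -159720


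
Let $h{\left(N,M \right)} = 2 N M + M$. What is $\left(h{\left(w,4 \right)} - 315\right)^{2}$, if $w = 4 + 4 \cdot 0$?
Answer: $77841$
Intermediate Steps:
$w = 4$ ($w = 4 + 0 = 4$)
$h{\left(N,M \right)} = M + 2 M N$ ($h{\left(N,M \right)} = 2 M N + M = M + 2 M N$)
$\left(h{\left(w,4 \right)} - 315\right)^{2} = \left(4 \left(1 + 2 \cdot 4\right) - 315\right)^{2} = \left(4 \left(1 + 8\right) - 315\right)^{2} = \left(4 \cdot 9 - 315\right)^{2} = \left(36 - 315\right)^{2} = \left(-279\right)^{2} = 77841$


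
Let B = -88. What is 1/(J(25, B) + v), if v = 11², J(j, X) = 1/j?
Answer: 25/3026 ≈ 0.0082617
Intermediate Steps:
v = 121
1/(J(25, B) + v) = 1/(1/25 + 121) = 1/(3026/25) = 25/3026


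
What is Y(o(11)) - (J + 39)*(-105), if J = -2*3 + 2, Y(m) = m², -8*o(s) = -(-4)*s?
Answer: 14821/4 ≈ 3705.3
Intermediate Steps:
o(s) = -s/2 (o(s) = -(-1)*(-4*s)/8 = -s/2)
J = -4 (J = -6 + 2 = -4)
Y(o(11)) - (J + 39)*(-105) = (-½*11)² - (-4 + 39)*(-105) = (-11/2)² - 35*(-105) = 121/4 - 1*(-3675) = 121/4 + 3675 = 14821/4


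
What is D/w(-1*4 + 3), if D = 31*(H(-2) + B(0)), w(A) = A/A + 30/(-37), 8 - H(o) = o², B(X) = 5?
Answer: 10323/7 ≈ 1474.7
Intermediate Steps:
H(o) = 8 - o²
w(A) = 7/37 (w(A) = 1 + 30*(-1/37) = 1 - 30/37 = 7/37)
D = 279 (D = 31*((8 - 1*(-2)²) + 5) = 31*((8 - 1*4) + 5) = 31*((8 - 4) + 5) = 31*(4 + 5) = 31*9 = 279)
D/w(-1*4 + 3) = 279/(7/37) = 279*(37/7) = 10323/7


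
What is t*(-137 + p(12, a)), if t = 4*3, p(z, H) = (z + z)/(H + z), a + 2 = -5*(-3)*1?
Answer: -40812/25 ≈ -1632.5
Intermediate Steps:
a = 13 (a = -2 - 5*(-3)*1 = -2 + 15*1 = -2 + 15 = 13)
p(z, H) = 2*z/(H + z) (p(z, H) = (2*z)/(H + z) = 2*z/(H + z))
t = 12
t*(-137 + p(12, a)) = 12*(-137 + 2*12/(13 + 12)) = 12*(-137 + 2*12/25) = 12*(-137 + 2*12*(1/25)) = 12*(-137 + 24/25) = 12*(-3401/25) = -40812/25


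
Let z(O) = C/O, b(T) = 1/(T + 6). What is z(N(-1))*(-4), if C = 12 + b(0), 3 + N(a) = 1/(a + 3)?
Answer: 292/15 ≈ 19.467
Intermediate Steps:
b(T) = 1/(6 + T)
N(a) = -3 + 1/(3 + a) (N(a) = -3 + 1/(a + 3) = -3 + 1/(3 + a))
C = 73/6 (C = 12 + 1/(6 + 0) = 12 + 1/6 = 12 + ⅙ = 73/6 ≈ 12.167)
z(O) = 73/(6*O)
z(N(-1))*(-4) = (73/(6*(((-8 - 3*(-1))/(3 - 1)))))*(-4) = (73/(6*(((-8 + 3)/2))))*(-4) = (73/(6*(((½)*(-5)))))*(-4) = (73/(6*(-5/2)))*(-4) = ((73/6)*(-⅖))*(-4) = -73/15*(-4) = 292/15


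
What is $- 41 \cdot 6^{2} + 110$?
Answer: $-1366$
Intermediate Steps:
$- 41 \cdot 6^{2} + 110 = \left(-41\right) 36 + 110 = -1476 + 110 = -1366$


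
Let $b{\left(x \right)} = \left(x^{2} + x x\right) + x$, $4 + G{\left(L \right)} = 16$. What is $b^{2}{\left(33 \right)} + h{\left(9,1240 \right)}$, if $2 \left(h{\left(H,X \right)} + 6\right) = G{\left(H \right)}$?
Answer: $4888521$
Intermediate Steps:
$G{\left(L \right)} = 12$ ($G{\left(L \right)} = -4 + 16 = 12$)
$h{\left(H,X \right)} = 0$ ($h{\left(H,X \right)} = -6 + \frac{1}{2} \cdot 12 = -6 + 6 = 0$)
$b{\left(x \right)} = x + 2 x^{2}$ ($b{\left(x \right)} = \left(x^{2} + x^{2}\right) + x = 2 x^{2} + x = x + 2 x^{2}$)
$b^{2}{\left(33 \right)} + h{\left(9,1240 \right)} = \left(33 \left(1 + 2 \cdot 33\right)\right)^{2} + 0 = \left(33 \left(1 + 66\right)\right)^{2} + 0 = \left(33 \cdot 67\right)^{2} + 0 = 2211^{2} + 0 = 4888521 + 0 = 4888521$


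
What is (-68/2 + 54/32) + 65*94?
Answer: 97243/16 ≈ 6077.7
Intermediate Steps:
(-68/2 + 54/32) + 65*94 = (-68*½ + 54*(1/32)) + 6110 = (-34 + 27/16) + 6110 = -517/16 + 6110 = 97243/16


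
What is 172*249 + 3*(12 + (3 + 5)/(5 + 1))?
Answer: 42868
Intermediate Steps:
172*249 + 3*(12 + (3 + 5)/(5 + 1)) = 42828 + 3*(12 + 8/6) = 42828 + 3*(12 + 8*(⅙)) = 42828 + 3*(12 + 4/3) = 42828 + 3*(40/3) = 42828 + 40 = 42868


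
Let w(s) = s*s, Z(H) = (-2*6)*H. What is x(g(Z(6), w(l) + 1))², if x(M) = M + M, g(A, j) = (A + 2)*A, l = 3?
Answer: 101606400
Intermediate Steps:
Z(H) = -12*H
w(s) = s²
g(A, j) = A*(2 + A) (g(A, j) = (2 + A)*A = A*(2 + A))
x(M) = 2*M
x(g(Z(6), w(l) + 1))² = (2*((-12*6)*(2 - 12*6)))² = (2*(-72*(2 - 72)))² = (2*(-72*(-70)))² = (2*5040)² = 10080² = 101606400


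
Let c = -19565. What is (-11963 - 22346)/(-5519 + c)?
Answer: 34309/25084 ≈ 1.3678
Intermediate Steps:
(-11963 - 22346)/(-5519 + c) = (-11963 - 22346)/(-5519 - 19565) = -34309/(-25084) = -34309*(-1/25084) = 34309/25084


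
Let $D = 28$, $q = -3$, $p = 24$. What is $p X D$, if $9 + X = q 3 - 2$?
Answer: $-13440$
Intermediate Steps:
$X = -20$ ($X = -9 - 11 = -20$)
$p X D = 24 \left(-20\right) 28 = \left(-480\right) 28 = -13440$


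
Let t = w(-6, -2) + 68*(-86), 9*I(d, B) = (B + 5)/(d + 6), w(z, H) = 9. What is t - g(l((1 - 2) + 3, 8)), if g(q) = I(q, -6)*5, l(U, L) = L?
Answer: -735709/126 ≈ -5839.0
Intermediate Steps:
I(d, B) = (5 + B)/(9*(6 + d)) (I(d, B) = ((B + 5)/(d + 6))/9 = ((5 + B)/(6 + d))/9 = (5 + B)/(9*(6 + d)))
g(q) = -5/(9*(6 + q)) (g(q) = ((5 - 6)/(9*(6 + q)))*5 = ((⅑)*(-1)/(6 + q))*5 = -1/(9*(6 + q))*5 = -5/(9*(6 + q)))
t = -5839 (t = 9 + 68*(-86) = 9 - 5848 = -5839)
t - g(l((1 - 2) + 3, 8)) = -5839 - (-5)/(54 + 9*8) = -5839 - (-5)/(54 + 72) = -5839 - (-5)/126 = -5839 - 1*(-5/126) = -5839 + 5/126 = -735709/126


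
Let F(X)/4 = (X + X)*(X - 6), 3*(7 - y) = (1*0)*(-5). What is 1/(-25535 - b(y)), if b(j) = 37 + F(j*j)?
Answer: -1/42428 ≈ -2.3569e-5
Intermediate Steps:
y = 7 (y = 7 - 1*0*(-5)/3 = 7 - 0*(-5) = 7 - ⅓*0 = 7 + 0 = 7)
F(X) = 8*X*(-6 + X) (F(X) = 4*((X + X)*(X - 6)) = 4*((2*X)*(-6 + X)) = 4*(2*X*(-6 + X)) = 8*X*(-6 + X))
b(j) = 37 + 8*j²*(-6 + j²) (b(j) = 37 + 8*(j*j)*(-6 + j*j) = 37 + 8*j²*(-6 + j²))
1/(-25535 - b(y)) = 1/(-25535 - (37 + 8*7²*(-6 + 7²))) = 1/(-25535 - (37 + 8*49*(-6 + 49))) = 1/(-25535 - (37 + 8*49*43)) = 1/(-25535 - (37 + 16856)) = 1/(-25535 - 1*16893) = 1/(-25535 - 16893) = 1/(-42428) = -1/42428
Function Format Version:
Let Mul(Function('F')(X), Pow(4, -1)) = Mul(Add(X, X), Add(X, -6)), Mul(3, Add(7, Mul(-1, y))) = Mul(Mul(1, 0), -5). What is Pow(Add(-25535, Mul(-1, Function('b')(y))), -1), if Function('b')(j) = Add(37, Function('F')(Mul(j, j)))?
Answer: Rational(-1, 42428) ≈ -2.3569e-5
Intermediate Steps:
y = 7 (y = Add(7, Mul(Rational(-1, 3), Mul(Mul(1, 0), -5))) = Add(7, Mul(Rational(-1, 3), Mul(0, -5))) = Add(7, Mul(Rational(-1, 3), 0)) = Add(7, 0) = 7)
Function('F')(X) = Mul(8, X, Add(-6, X)) (Function('F')(X) = Mul(4, Mul(Add(X, X), Add(X, -6))) = Mul(4, Mul(Mul(2, X), Add(-6, X))) = Mul(4, Mul(2, X, Add(-6, X))) = Mul(8, X, Add(-6, X)))
Function('b')(j) = Add(37, Mul(8, Pow(j, 2), Add(-6, Pow(j, 2)))) (Function('b')(j) = Add(37, Mul(8, Mul(j, j), Add(-6, Mul(j, j)))) = Add(37, Mul(8, Pow(j, 2), Add(-6, Pow(j, 2)))))
Pow(Add(-25535, Mul(-1, Function('b')(y))), -1) = Pow(Add(-25535, Mul(-1, Add(37, Mul(8, Pow(7, 2), Add(-6, Pow(7, 2)))))), -1) = Pow(Add(-25535, Mul(-1, Add(37, Mul(8, 49, Add(-6, 49))))), -1) = Pow(Add(-25535, Mul(-1, Add(37, Mul(8, 49, 43)))), -1) = Pow(Add(-25535, Mul(-1, Add(37, 16856))), -1) = Pow(Add(-25535, Mul(-1, 16893)), -1) = Pow(Add(-25535, -16893), -1) = Pow(-42428, -1) = Rational(-1, 42428)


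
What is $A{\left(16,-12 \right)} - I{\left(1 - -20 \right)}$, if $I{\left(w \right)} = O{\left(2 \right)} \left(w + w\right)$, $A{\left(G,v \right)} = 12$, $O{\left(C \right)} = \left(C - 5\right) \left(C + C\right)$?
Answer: $516$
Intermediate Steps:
$O{\left(C \right)} = 2 C \left(-5 + C\right)$ ($O{\left(C \right)} = \left(-5 + C\right) 2 C = 2 C \left(-5 + C\right)$)
$I{\left(w \right)} = - 24 w$ ($I{\left(w \right)} = 2 \cdot 2 \left(-5 + 2\right) \left(w + w\right) = 2 \cdot 2 \left(-3\right) 2 w = - 12 \cdot 2 w = - 24 w$)
$A{\left(16,-12 \right)} - I{\left(1 - -20 \right)} = 12 - - 24 \left(1 - -20\right) = 12 - - 24 \left(1 + 20\right) = 12 - \left(-24\right) 21 = 12 - -504 = 12 + 504 = 516$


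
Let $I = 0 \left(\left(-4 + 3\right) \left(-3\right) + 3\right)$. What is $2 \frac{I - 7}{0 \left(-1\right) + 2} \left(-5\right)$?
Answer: $35$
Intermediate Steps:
$I = 0$ ($I = 0 \left(\left(-1\right) \left(-3\right) + 3\right) = 0 \left(3 + 3\right) = 0 \cdot 6 = 0$)
$2 \frac{I - 7}{0 \left(-1\right) + 2} \left(-5\right) = 2 \frac{0 - 7}{0 \left(-1\right) + 2} \left(-5\right) = 2 \left(- \frac{7}{0 + 2}\right) \left(-5\right) = 2 \left(- \frac{7}{2}\right) \left(-5\right) = \left(-7\right) \left(-5\right) = 35$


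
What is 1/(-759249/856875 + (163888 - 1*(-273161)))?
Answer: 285625/124831867542 ≈ 2.2881e-6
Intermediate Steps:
1/(-759249/856875 + (163888 - 1*(-273161))) = 1/(-759249*1/856875 + (163888 + 273161)) = 1/(-253083/285625 + 437049) = 1/(124831867542/285625) = 285625/124831867542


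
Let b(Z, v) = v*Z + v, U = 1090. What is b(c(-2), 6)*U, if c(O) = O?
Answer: -6540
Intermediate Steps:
b(Z, v) = v + Z*v (b(Z, v) = Z*v + v = v + Z*v)
b(c(-2), 6)*U = (6*(1 - 2))*1090 = (6*(-1))*1090 = -6*1090 = -6540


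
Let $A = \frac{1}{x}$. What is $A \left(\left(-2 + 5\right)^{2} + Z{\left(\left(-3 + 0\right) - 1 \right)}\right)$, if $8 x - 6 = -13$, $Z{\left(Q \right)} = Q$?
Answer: $- \frac{40}{7} \approx -5.7143$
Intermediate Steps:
$x = - \frac{7}{8}$ ($x = \frac{3}{4} + \frac{1}{8} \left(-13\right) = \frac{3}{4} - \frac{13}{8} = - \frac{7}{8} \approx -0.875$)
$A = - \frac{8}{7}$ ($A = \frac{1}{- \frac{7}{8}} = - \frac{8}{7} \approx -1.1429$)
$A \left(\left(-2 + 5\right)^{2} + Z{\left(\left(-3 + 0\right) - 1 \right)}\right) = - \frac{8 \left(\left(-2 + 5\right)^{2} + \left(\left(-3 + 0\right) - 1\right)\right)}{7} = - \frac{8 \left(3^{2} - 4\right)}{7} = - \frac{8 \left(9 - 4\right)}{7} = \left(- \frac{8}{7}\right) 5 = - \frac{40}{7}$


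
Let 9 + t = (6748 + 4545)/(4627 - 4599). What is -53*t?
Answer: -585173/28 ≈ -20899.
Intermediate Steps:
t = 11041/28 (t = -9 + (6748 + 4545)/(4627 - 4599) = -9 + 11293/28 = 11041/28 ≈ 394.32)
-53*t = -53*11041/28 = -585173/28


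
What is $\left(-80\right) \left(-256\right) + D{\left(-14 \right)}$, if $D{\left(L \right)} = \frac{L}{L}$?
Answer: $20481$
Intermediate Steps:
$D{\left(L \right)} = 1$
$\left(-80\right) \left(-256\right) + D{\left(-14 \right)} = \left(-80\right) \left(-256\right) + 1 = 20480 + 1 = 20481$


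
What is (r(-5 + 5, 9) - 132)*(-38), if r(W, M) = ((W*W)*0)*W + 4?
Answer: 4864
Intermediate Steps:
r(W, M) = 4 (r(W, M) = (W**2*0)*W + 4 = 0*W + 4 = 0 + 4 = 4)
(r(-5 + 5, 9) - 132)*(-38) = (4 - 132)*(-38) = -128*(-38) = 4864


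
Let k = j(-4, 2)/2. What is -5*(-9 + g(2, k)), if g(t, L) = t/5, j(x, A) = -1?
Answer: 43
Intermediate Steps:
k = -1/2 ≈ -0.50000
g(t, L) = t/5 (g(t, L) = t*(1/5) = t/5)
-5*(-9 + g(2, k)) = -5*(-9 + (1/5)*2) = -5*(-9 + 2/5) = -5*(-43/5) = 43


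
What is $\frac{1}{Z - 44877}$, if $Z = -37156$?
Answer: $- \frac{1}{82033} \approx -1.219 \cdot 10^{-5}$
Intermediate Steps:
$\frac{1}{Z - 44877} = \frac{1}{-37156 - 44877} = \frac{1}{-82033} = - \frac{1}{82033}$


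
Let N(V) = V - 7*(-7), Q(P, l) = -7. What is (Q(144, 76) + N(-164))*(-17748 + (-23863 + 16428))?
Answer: 3072326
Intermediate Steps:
N(V) = 49 + V (N(V) = V + 49 = 49 + V)
(Q(144, 76) + N(-164))*(-17748 + (-23863 + 16428)) = (-7 + (49 - 164))*(-17748 + (-23863 + 16428)) = (-7 - 115)*(-17748 - 7435) = -122*(-25183) = 3072326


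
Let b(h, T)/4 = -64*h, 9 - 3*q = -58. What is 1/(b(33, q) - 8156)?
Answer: -1/16604 ≈ -6.0226e-5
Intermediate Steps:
q = 67/3 (q = 3 - 1/3*(-58) = 3 + 58/3 = 67/3 ≈ 22.333)
b(h, T) = -256*h (b(h, T) = 4*(-64*h) = -256*h)
1/(b(33, q) - 8156) = 1/(-256*33 - 8156) = 1/(-8448 - 8156) = 1/(-16604) = -1/16604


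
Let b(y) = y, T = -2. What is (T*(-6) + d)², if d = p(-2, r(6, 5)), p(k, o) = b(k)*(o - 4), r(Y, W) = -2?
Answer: 576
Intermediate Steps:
p(k, o) = k*(-4 + o) (p(k, o) = k*(o - 4) = k*(-4 + o))
d = 12 (d = -2*(-4 - 2) = -2*(-6) = 12)
(T*(-6) + d)² = (-2*(-6) + 12)² = (12 + 12)² = 24² = 576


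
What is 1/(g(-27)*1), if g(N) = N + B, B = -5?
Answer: -1/32 ≈ -0.031250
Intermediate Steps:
g(N) = -5 + N (g(N) = N - 5 = -5 + N)
1/(g(-27)*1) = 1/((-5 - 27)*1) = 1/(-32*1) = 1/(-32) = -1/32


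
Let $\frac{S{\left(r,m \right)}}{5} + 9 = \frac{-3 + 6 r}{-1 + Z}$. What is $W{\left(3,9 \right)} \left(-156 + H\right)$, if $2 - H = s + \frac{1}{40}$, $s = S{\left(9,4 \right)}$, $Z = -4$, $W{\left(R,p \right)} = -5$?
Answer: $\frac{2321}{8} \approx 290.13$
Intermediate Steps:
$S{\left(r,m \right)} = -42 - 6 r$ ($S{\left(r,m \right)} = -45 + 5 \frac{-3 + 6 r}{-1 - 4} = -45 + 5 \frac{-3 + 6 r}{-5} = -45 + 5 \left(-3 + 6 r\right) \left(- \frac{1}{5}\right) = -45 + 5 \left(\frac{3}{5} - \frac{6 r}{5}\right) = -45 - \left(-3 + 6 r\right) = -42 - 6 r$)
$s = -96$ ($s = -42 - 54 = -96$)
$H = \frac{3919}{40}$ ($H = 2 - \left(-96 + \frac{1}{40}\right) = 2 - - \frac{3839}{40} = 2 + \frac{3839}{40} = \frac{3919}{40} \approx 97.975$)
$W{\left(3,9 \right)} \left(-156 + H\right) = - 5 \left(-156 + \frac{3919}{40}\right) = \left(-5\right) \left(- \frac{2321}{40}\right) = \frac{2321}{8}$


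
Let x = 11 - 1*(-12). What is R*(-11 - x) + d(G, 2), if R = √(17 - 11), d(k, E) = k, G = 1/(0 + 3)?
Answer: ⅓ - 34*√6 ≈ -82.949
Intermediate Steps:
x = 23 (x = 11 + 12 = 23)
G = ⅓ (G = 1/3 = ⅓ ≈ 0.33333)
R = √6 ≈ 2.4495
R*(-11 - x) + d(G, 2) = √6*(-11 - 1*23) + ⅓ = √6*(-11 - 23) + ⅓ = √6*(-34) + ⅓ = -34*√6 + ⅓ = ⅓ - 34*√6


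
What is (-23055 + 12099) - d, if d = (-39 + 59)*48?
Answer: -11916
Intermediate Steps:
d = 960 (d = 20*48 = 960)
(-23055 + 12099) - d = (-23055 + 12099) - 1*960 = -10956 - 960 = -11916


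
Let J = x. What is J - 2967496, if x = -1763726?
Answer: -4731222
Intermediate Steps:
J = -1763726
J - 2967496 = -1763726 - 2967496 = -4731222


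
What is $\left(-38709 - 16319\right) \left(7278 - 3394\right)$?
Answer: $-213728752$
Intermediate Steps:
$\left(-38709 - 16319\right) \left(7278 - 3394\right) = \left(-55028\right) 3884 = -213728752$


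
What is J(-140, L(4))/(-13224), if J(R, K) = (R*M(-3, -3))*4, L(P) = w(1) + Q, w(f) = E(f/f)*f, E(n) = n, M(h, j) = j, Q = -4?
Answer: -70/551 ≈ -0.12704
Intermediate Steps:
w(f) = f (w(f) = (f/f)*f = 1*f = f)
L(P) = -3 (L(P) = 1 - 4 = -3)
J(R, K) = -12*R (J(R, K) = (R*(-3))*4 = -3*R*4 = -12*R)
J(-140, L(4))/(-13224) = -12*(-140)/(-13224) = 1680*(-1/13224) = -70/551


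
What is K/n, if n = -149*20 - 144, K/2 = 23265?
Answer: -2115/142 ≈ -14.894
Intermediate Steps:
K = 46530 (K = 2*23265 = 46530)
n = -3124 (n = -2980 - 144 = -3124)
K/n = 46530/(-3124) = 46530*(-1/3124) = -2115/142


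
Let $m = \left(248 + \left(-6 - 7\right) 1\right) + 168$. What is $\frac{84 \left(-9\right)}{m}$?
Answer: $- \frac{756}{403} \approx -1.8759$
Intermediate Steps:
$m = 403$ ($m = \left(248 - 13\right) + 168 = 235 + 168 = 403$)
$\frac{84 \left(-9\right)}{m} = \frac{84 \left(-9\right)}{403} = \left(-756\right) \frac{1}{403} = - \frac{756}{403}$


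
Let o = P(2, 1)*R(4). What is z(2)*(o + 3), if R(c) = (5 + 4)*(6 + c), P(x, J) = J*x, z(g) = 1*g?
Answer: 366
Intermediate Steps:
z(g) = g
R(c) = 54 + 9*c (R(c) = 9*(6 + c) = 54 + 9*c)
o = 180 (o = (1*2)*(54 + 9*4) = 2*(54 + 36) = 2*90 = 180)
z(2)*(o + 3) = 2*(180 + 3) = 2*183 = 366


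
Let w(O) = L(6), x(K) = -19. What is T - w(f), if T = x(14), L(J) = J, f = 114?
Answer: -25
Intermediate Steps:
w(O) = 6
T = -19
T - w(f) = -19 - 1*6 = -19 - 6 = -25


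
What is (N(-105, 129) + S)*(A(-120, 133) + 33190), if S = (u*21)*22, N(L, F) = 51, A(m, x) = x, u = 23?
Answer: 355789671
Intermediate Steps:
S = 10626 (S = (23*21)*22 = 483*22 = 10626)
(N(-105, 129) + S)*(A(-120, 133) + 33190) = (51 + 10626)*(133 + 33190) = 10677*33323 = 355789671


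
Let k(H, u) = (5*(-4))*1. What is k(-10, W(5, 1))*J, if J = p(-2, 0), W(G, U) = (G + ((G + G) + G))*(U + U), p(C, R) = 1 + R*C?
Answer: -20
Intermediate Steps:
p(C, R) = 1 + C*R
W(G, U) = 8*G*U (W(G, U) = (G + (2*G + G))*(2*U) = (G + 3*G)*(2*U) = (4*G)*(2*U) = 8*G*U)
k(H, u) = -20 (k(H, u) = -20*1 = -20)
J = 1 (J = 1 - 2*0 = 1 + 0 = 1)
k(-10, W(5, 1))*J = -20*1 = -20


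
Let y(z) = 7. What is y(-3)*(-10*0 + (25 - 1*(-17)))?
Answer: 294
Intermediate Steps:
y(-3)*(-10*0 + (25 - 1*(-17))) = 7*(-10*0 + (25 - 1*(-17))) = 7*(0 + (25 + 17)) = 7*(0 + 42) = 7*42 = 294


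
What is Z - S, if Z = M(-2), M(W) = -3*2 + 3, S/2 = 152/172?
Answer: -205/43 ≈ -4.7674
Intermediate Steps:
S = 76/43 (S = 2*(152/172) = 2*(152*(1/172)) = 2*(38/43) = 76/43 ≈ 1.7674)
M(W) = -3 (M(W) = -6 + 3 = -3)
Z = -3
Z - S = -3 - 1*76/43 = -3 - 76/43 = -205/43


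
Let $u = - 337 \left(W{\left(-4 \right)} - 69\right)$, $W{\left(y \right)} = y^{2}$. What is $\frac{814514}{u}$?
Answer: $\frac{814514}{17861} \approx 45.603$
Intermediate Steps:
$u = 17861$ ($u = - 337 \left(\left(-4\right)^{2} - 69\right) = - 337 \left(16 - 69\right) = \left(-337\right) \left(-53\right) = 17861$)
$\frac{814514}{u} = \frac{814514}{17861}$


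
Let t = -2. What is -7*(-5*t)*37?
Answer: -2590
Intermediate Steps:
-7*(-5*t)*37 = -7*(-5*(-2))*37 = -70*37 = -2590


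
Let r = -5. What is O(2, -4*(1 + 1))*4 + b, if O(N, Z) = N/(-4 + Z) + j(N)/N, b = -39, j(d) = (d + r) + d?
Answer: -125/3 ≈ -41.667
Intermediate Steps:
j(d) = -5 + 2*d (j(d) = (d - 5) + d = (-5 + d) + d = -5 + 2*d)
O(N, Z) = N/(-4 + Z) + (-5 + 2*N)/N
O(2, -4*(1 + 1))*4 + b = ((20 + 2² - 8*2 + (-4*(1 + 1))*(-5 + 2*2))/(2*(-4 - 4*(1 + 1))))*4 - 39 = ((20 + 4 - 16 + (-4*2)*(-5 + 4))/(2*(-4 - 4*2)))*4 - 39 = ((20 + 4 - 16 - 8*(-1))/(2*(-4 - 8)))*4 - 39 = ((½)*(20 + 4 - 16 + 8)/(-12))*4 - 39 = ((½)*(-1/12)*16)*4 - 39 = -⅔*4 - 39 = -8/3 - 39 = -125/3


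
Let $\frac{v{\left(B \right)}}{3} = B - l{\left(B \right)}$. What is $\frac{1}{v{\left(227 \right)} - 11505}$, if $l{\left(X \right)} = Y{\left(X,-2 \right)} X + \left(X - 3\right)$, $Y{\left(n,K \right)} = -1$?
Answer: $- \frac{1}{10815} \approx -9.2464 \cdot 10^{-5}$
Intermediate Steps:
$l{\left(X \right)} = -3$ ($l{\left(X \right)} = - X + \left(X - 3\right) = - X + \left(-3 + X\right) = -3$)
$v{\left(B \right)} = 9 + 3 B$ ($v{\left(B \right)} = 3 \left(B - -3\right) = 3 \left(B + 3\right) = 3 \left(3 + B\right) = 9 + 3 B$)
$\frac{1}{v{\left(227 \right)} - 11505} = \frac{1}{\left(9 + 3 \cdot 227\right) - 11505} = \frac{1}{\left(9 + 681\right) - 11505} = \frac{1}{690 - 11505} = \frac{1}{-10815} = - \frac{1}{10815}$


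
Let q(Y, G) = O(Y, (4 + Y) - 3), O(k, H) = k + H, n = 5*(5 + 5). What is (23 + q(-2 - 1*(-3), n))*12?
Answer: 312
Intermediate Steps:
n = 50 (n = 5*10 = 50)
O(k, H) = H + k
q(Y, G) = 1 + 2*Y (q(Y, G) = ((4 + Y) - 3) + Y = (1 + Y) + Y = 1 + 2*Y)
(23 + q(-2 - 1*(-3), n))*12 = (23 + (1 + 2*(-2 - 1*(-3))))*12 = (23 + (1 + 2*(-2 + 3)))*12 = (23 + (1 + 2*1))*12 = (23 + (1 + 2))*12 = (23 + 3)*12 = 26*12 = 312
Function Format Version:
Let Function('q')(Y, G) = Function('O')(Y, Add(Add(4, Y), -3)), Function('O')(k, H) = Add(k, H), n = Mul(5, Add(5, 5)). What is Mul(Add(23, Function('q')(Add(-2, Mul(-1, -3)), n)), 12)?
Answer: 312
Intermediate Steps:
n = 50 (n = Mul(5, 10) = 50)
Function('O')(k, H) = Add(H, k)
Function('q')(Y, G) = Add(1, Mul(2, Y)) (Function('q')(Y, G) = Add(Add(Add(4, Y), -3), Y) = Add(Add(1, Y), Y) = Add(1, Mul(2, Y)))
Mul(Add(23, Function('q')(Add(-2, Mul(-1, -3)), n)), 12) = Mul(Add(23, Add(1, Mul(2, Add(-2, Mul(-1, -3))))), 12) = Mul(Add(23, Add(1, Mul(2, Add(-2, 3)))), 12) = Mul(Add(23, Add(1, Mul(2, 1))), 12) = Mul(Add(23, Add(1, 2)), 12) = Mul(Add(23, 3), 12) = Mul(26, 12) = 312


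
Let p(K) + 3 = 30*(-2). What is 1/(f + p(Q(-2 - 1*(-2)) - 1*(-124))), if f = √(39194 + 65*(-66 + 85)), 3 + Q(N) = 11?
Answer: 63/36460 + √40429/36460 ≈ 0.0072427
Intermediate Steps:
Q(N) = 8 (Q(N) = -3 + 11 = 8)
p(K) = -63 (p(K) = -3 + 30*(-2) = -3 - 60 = -63)
f = √40429 (f = √(39194 + 65*19) = √(39194 + 1235) = √40429 ≈ 201.07)
1/(f + p(Q(-2 - 1*(-2)) - 1*(-124))) = 1/(√40429 - 63) = 1/(-63 + √40429)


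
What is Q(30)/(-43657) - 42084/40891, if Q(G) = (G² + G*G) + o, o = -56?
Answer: -1908575092/1785178387 ≈ -1.0691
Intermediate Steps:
Q(G) = -56 + 2*G² (Q(G) = (G² + G*G) - 56 = (G² + G²) - 56 = 2*G² - 56 = -56 + 2*G²)
Q(30)/(-43657) - 42084/40891 = (-56 + 2*30²)/(-43657) - 42084/40891 = (-56 + 2*900)*(-1/43657) - 42084*1/40891 = (-56 + 1800)*(-1/43657) - 42084/40891 = 1744*(-1/43657) - 42084/40891 = -1744/43657 - 42084/40891 = -1908575092/1785178387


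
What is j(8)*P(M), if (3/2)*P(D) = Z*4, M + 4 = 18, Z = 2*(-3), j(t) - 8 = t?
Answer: -256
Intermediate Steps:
j(t) = 8 + t
Z = -6
M = 14 (M = -4 + 18 = 14)
P(D) = -16 (P(D) = 2*(-6*4)/3 = (⅔)*(-24) = -16)
j(8)*P(M) = (8 + 8)*(-16) = 16*(-16) = -256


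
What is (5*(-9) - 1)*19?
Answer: -874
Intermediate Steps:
(5*(-9) - 1)*19 = (-45 - 1)*19 = -46*19 = -874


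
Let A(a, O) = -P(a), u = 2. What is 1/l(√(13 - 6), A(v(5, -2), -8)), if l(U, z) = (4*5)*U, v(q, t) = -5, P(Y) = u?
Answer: √7/140 ≈ 0.018898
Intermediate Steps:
P(Y) = 2
A(a, O) = -2 (A(a, O) = -1*2 = -2)
l(U, z) = 20*U
1/l(√(13 - 6), A(v(5, -2), -8)) = 1/(20*√(13 - 6)) = 1/(20*√7) = √7/140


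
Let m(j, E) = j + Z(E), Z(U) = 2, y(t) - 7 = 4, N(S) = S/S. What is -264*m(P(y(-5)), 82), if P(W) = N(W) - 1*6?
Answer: 792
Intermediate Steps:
N(S) = 1
y(t) = 11 (y(t) = 7 + 4 = 11)
P(W) = -5 (P(W) = 1 - 1*6 = 1 - 6 = -5)
m(j, E) = 2 + j (m(j, E) = j + 2 = 2 + j)
-264*m(P(y(-5)), 82) = -264*(2 - 5) = -264*(-3) = 792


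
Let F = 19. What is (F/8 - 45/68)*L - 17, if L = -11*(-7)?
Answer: 15629/136 ≈ 114.92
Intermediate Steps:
L = 77
(F/8 - 45/68)*L - 17 = (19/8 - 45/68)*77 - 17 = (233/136)*77 - 17 = 17941/136 - 17 = 15629/136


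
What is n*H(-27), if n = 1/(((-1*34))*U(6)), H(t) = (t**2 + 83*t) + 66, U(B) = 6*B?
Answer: 241/204 ≈ 1.1814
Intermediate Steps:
H(t) = 66 + t**2 + 83*t
n = -1/1224 (n = 1/(((-1*34))*((6*6))) = 1/(-34*36) = -1/34*1/36 = -1/1224 ≈ -0.00081699)
n*H(-27) = -(66 + (-27)**2 + 83*(-27))/1224 = -(66 + 729 - 2241)/1224 = -1/1224*(-1446) = 241/204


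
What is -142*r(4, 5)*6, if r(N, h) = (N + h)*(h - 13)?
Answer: 61344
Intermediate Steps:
r(N, h) = (-13 + h)*(N + h) (r(N, h) = (N + h)*(-13 + h) = (-13 + h)*(N + h))
-142*r(4, 5)*6 = -142*(5**2 - 13*4 - 13*5 + 4*5)*6 = -142*(25 - 52 - 65 + 20)*6 = -142*(-72)*6 = 10224*6 = 61344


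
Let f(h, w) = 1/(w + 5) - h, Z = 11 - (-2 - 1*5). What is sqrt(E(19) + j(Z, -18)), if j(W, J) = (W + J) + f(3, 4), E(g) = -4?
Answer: I*sqrt(62)/3 ≈ 2.6247*I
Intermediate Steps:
Z = 18 (Z = 11 - (-2 - 5) = 11 - 1*(-7) = 11 + 7 = 18)
f(h, w) = 1/(5 + w) - h
j(W, J) = -26/9 + J + W (j(W, J) = (W + J) + (1 - 5*3 - 1*3*4)/(5 + 4) = (J + W) + (1 - 15 - 12)/9 = (J + W) + (1/9)*(-26) = (J + W) - 26/9 = -26/9 + J + W)
sqrt(E(19) + j(Z, -18)) = sqrt(-4 + (-26/9 - 18 + 18)) = sqrt(-4 - 26/9) = sqrt(-62/9) = I*sqrt(62)/3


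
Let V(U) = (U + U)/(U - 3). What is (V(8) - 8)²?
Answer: 576/25 ≈ 23.040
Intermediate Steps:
V(U) = 2*U/(-3 + U) (V(U) = (2*U)/(-3 + U) = 2*U/(-3 + U))
(V(8) - 8)² = (2*8/(-3 + 8) - 8)² = (2*8/5 - 8)² = (2*8*(⅕) - 8)² = (16/5 - 8)² = (-24/5)² = 576/25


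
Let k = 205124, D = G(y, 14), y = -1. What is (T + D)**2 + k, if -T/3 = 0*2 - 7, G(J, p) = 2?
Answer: 205653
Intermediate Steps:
D = 2
T = 21 (T = -3*(0*2 - 7) = -3*(0 - 7) = -3*(-7) = 21)
(T + D)**2 + k = (21 + 2)**2 + 205124 = 23**2 + 205124 = 529 + 205124 = 205653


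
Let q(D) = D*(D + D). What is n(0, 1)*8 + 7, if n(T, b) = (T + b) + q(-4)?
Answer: 271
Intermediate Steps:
q(D) = 2*D² (q(D) = D*(2*D) = 2*D²)
n(T, b) = 32 + T + b (n(T, b) = (T + b) + 2*(-4)² = (T + b) + 2*16 = (T + b) + 32 = 32 + T + b)
n(0, 1)*8 + 7 = (32 + 0 + 1)*8 + 7 = 33*8 + 7 = 264 + 7 = 271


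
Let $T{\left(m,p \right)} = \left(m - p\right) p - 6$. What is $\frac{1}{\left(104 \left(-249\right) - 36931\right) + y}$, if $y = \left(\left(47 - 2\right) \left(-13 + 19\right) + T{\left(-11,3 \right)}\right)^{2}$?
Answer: $- \frac{1}{13543} \approx -7.3839 \cdot 10^{-5}$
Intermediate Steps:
$T{\left(m,p \right)} = -6 + p \left(m - p\right)$ ($T{\left(m,p \right)} = p \left(m - p\right) - 6 = -6 + p \left(m - p\right)$)
$y = 49284$ ($y = \left(\left(47 - 2\right) \left(-13 + 19\right) - 48\right)^{2} = \left(45 \cdot 6 - 48\right)^{2} = \left(270 - 48\right)^{2} = 222^{2} = 49284$)
$\frac{1}{\left(104 \left(-249\right) - 36931\right) + y} = \frac{1}{\left(104 \left(-249\right) - 36931\right) + 49284} = \frac{1}{\left(-25896 - 36931\right) + 49284} = \frac{1}{-62827 + 49284} = \frac{1}{-13543} = - \frac{1}{13543}$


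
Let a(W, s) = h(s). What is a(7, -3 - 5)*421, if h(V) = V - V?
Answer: 0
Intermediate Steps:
h(V) = 0
a(W, s) = 0
a(7, -3 - 5)*421 = 0*421 = 0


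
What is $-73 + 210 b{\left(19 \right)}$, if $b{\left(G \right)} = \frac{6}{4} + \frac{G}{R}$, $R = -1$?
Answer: $-3748$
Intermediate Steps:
$b{\left(G \right)} = \frac{3}{2} - G$ ($b{\left(G \right)} = \frac{6}{4} + \frac{G}{-1} = 6 \cdot \frac{1}{4} + G \left(-1\right) = \frac{3}{2} - G$)
$-73 + 210 b{\left(19 \right)} = -73 + 210 \left(\frac{3}{2} - 19\right) = -73 + 210 \left(- \frac{35}{2}\right) = -73 - 3675 = -3748$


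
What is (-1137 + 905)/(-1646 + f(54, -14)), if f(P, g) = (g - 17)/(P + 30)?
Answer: 19488/138295 ≈ 0.14092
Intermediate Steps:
f(P, g) = (-17 + g)/(30 + P)
(-1137 + 905)/(-1646 + f(54, -14)) = (-1137 + 905)/(-1646 + (-17 - 14)/(30 + 54)) = -232/(-1646 - 31/84) = -232/(-138295/84) = -232*(-84/138295) = 19488/138295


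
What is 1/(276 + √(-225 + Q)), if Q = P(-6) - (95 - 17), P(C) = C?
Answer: 92/25495 - I*√309/76485 ≈ 0.0036086 - 0.00022983*I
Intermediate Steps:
Q = -84 (Q = -6 - (95 - 17) = -6 - 1*78 = -6 - 78 = -84)
1/(276 + √(-225 + Q)) = 1/(276 + √(-225 - 84)) = 1/(276 + √(-309)) = 1/(276 + I*√309)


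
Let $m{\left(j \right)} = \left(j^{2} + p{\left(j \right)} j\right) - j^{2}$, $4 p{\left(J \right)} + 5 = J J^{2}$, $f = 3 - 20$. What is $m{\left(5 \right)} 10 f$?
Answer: $-25500$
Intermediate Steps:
$f = -17$ ($f = 3 - 20 = -17$)
$p{\left(J \right)} = - \frac{5}{4} + \frac{J^{3}}{4}$ ($p{\left(J \right)} = - \frac{5}{4} + \frac{J J^{2}}{4} = - \frac{5}{4} + \frac{J^{3}}{4}$)
$m{\left(j \right)} = j \left(- \frac{5}{4} + \frac{j^{3}}{4}\right)$ ($m{\left(j \right)} = \left(j^{2} + \left(- \frac{5}{4} + \frac{j^{3}}{4}\right) j\right) - j^{2} = \left(j^{2} + j \left(- \frac{5}{4} + \frac{j^{3}}{4}\right)\right) - j^{2} = j \left(- \frac{5}{4} + \frac{j^{3}}{4}\right)$)
$m{\left(5 \right)} 10 f = \frac{1}{4} \cdot 5 \left(-5 + 5^{3}\right) 10 \left(-17\right) = \frac{1}{4} \cdot 5 \left(-5 + 125\right) 10 \left(-17\right) = \frac{1}{4} \cdot 5 \cdot 120 \cdot 10 \left(-17\right) = 150 \cdot 10 \left(-17\right) = 1500 \left(-17\right) = -25500$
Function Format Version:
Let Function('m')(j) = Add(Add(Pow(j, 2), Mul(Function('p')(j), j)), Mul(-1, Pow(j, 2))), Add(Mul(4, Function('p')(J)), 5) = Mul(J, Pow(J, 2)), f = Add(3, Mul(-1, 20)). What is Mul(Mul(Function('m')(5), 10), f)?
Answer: -25500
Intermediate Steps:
f = -17 (f = Add(3, -20) = -17)
Function('p')(J) = Add(Rational(-5, 4), Mul(Rational(1, 4), Pow(J, 3))) (Function('p')(J) = Add(Rational(-5, 4), Mul(Rational(1, 4), Mul(J, Pow(J, 2)))) = Add(Rational(-5, 4), Mul(Rational(1, 4), Pow(J, 3))))
Function('m')(j) = Mul(j, Add(Rational(-5, 4), Mul(Rational(1, 4), Pow(j, 3)))) (Function('m')(j) = Add(Add(Pow(j, 2), Mul(Add(Rational(-5, 4), Mul(Rational(1, 4), Pow(j, 3))), j)), Mul(-1, Pow(j, 2))) = Add(Add(Pow(j, 2), Mul(j, Add(Rational(-5, 4), Mul(Rational(1, 4), Pow(j, 3))))), Mul(-1, Pow(j, 2))) = Mul(j, Add(Rational(-5, 4), Mul(Rational(1, 4), Pow(j, 3)))))
Mul(Mul(Function('m')(5), 10), f) = Mul(Mul(Mul(Rational(1, 4), 5, Add(-5, Pow(5, 3))), 10), -17) = Mul(Mul(Mul(Rational(1, 4), 5, Add(-5, 125)), 10), -17) = Mul(Mul(Mul(Rational(1, 4), 5, 120), 10), -17) = Mul(Mul(150, 10), -17) = Mul(1500, -17) = -25500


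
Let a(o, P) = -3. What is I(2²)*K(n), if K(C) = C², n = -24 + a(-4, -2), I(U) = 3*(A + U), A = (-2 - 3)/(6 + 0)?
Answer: 13851/2 ≈ 6925.5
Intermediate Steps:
A = -⅚ (A = -5/6 = -5*⅙ = -⅚ ≈ -0.83333)
I(U) = -5/2 + 3*U (I(U) = 3*(-⅚ + U) = -5/2 + 3*U)
n = -27 (n = -24 - 3 = -27)
I(2²)*K(n) = (-5/2 + 3*2²)*(-27)² = (-5/2 + 3*4)*729 = (-5/2 + 12)*729 = (19/2)*729 = 13851/2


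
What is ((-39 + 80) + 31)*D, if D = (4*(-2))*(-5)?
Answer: 2880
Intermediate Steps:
D = 40 (D = -8*(-5) = 40)
((-39 + 80) + 31)*D = ((-39 + 80) + 31)*40 = (41 + 31)*40 = 72*40 = 2880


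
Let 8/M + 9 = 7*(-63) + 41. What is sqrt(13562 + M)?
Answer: 5*sqrt(90746466)/409 ≈ 116.46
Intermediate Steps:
M = -8/409 (M = 8/(-9 + (7*(-63) + 41)) = 8/(-9 + (-441 + 41)) = 8/(-9 - 400) = 8/(-409) = 8*(-1/409) = -8/409 ≈ -0.019560)
sqrt(13562 + M) = sqrt(13562 - 8/409) = sqrt(5546850/409) = 5*sqrt(90746466)/409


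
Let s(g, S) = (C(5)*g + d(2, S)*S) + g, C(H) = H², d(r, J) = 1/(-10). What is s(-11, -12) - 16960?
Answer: -86224/5 ≈ -17245.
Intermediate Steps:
d(r, J) = -⅒
s(g, S) = 26*g - S/10 (s(g, S) = (5²*g - S/10) + g = (25*g - S/10) + g = 26*g - S/10)
s(-11, -12) - 16960 = (26*(-11) - ⅒*(-12)) - 16960 = (-286 + 6/5) - 16960 = -1424/5 - 16960 = -86224/5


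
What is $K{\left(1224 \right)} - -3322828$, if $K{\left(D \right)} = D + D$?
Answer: $3325276$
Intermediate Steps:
$K{\left(D \right)} = 2 D$
$K{\left(1224 \right)} - -3322828 = 2 \cdot 1224 - -3322828 = 2448 + 3322828 = 3325276$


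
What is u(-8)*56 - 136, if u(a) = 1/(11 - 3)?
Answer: -129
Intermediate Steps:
u(a) = 1/8
u(-8)*56 - 136 = (1/8)*56 - 136 = 7 - 136 = -129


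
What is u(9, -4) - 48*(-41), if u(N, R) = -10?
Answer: 1958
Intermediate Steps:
u(9, -4) - 48*(-41) = -10 - 48*(-41) = -10 + 1968 = 1958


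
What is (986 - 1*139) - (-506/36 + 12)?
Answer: 15283/18 ≈ 849.06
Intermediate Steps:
(986 - 1*139) - (-506/36 + 12) = (986 - 139) - (-506/36 + 12) = 847 - (-23*11/18 + 12) = 847 - (-253/18 + 12) = 847 - 1*(-37/18) = 847 + 37/18 = 15283/18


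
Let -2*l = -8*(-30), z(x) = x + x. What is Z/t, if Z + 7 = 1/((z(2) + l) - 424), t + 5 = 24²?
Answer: -3781/308340 ≈ -0.012262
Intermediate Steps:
t = 571 (t = -5 + 24² = -5 + 576 = 571)
z(x) = 2*x
l = -120 (l = -(-4)*(-30) = -½*240 = -120)
Z = -3781/540 (Z = -7 + 1/((2*2 - 120) - 424) = -7 + 1/((4 - 120) - 424) = -7 + 1/(-116 - 424) = -7 + 1/(-540) = -7 - 1/540 = -3781/540 ≈ -7.0019)
Z/t = -3781/540/571 = -3781/540*1/571 = -3781/308340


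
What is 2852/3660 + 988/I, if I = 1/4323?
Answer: 3908079173/915 ≈ 4.2711e+6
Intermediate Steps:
I = 1/4323 ≈ 0.00023132
2852/3660 + 988/I = 2852/3660 + 988/(1/4323) = 2852*(1/3660) + 988*4323 = 713/915 + 4271124 = 3908079173/915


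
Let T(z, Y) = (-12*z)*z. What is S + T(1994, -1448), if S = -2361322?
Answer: -50073754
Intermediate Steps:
T(z, Y) = -12*z**2
S + T(1994, -1448) = -2361322 - 12*1994**2 = -2361322 - 12*3976036 = -2361322 - 47712432 = -50073754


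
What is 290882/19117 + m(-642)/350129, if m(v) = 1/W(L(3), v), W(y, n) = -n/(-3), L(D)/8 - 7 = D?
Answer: 21795091869375/1432391043902 ≈ 15.216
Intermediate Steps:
L(D) = 56 + 8*D
W(y, n) = n/3 (W(y, n) = -n*(-⅓) = n/3)
m(v) = 3/v (m(v) = 1/(v/3) = 3/v)
290882/19117 + m(-642)/350129 = 290882/19117 + (3/(-642))/350129 = 290882*(1/19117) + (3*(-1/642))*(1/350129) = 290882/19117 - 1/214*1/350129 = 290882/19117 - 1/74927606 = 21795091869375/1432391043902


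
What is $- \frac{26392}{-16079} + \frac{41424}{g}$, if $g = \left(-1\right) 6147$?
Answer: $- \frac{167941624}{32945871} \approx -5.0975$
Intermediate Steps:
$g = -6147$
$- \frac{26392}{-16079} + \frac{41424}{g} = - \frac{26392}{-16079} + \frac{41424}{-6147} = \left(-26392\right) \left(- \frac{1}{16079}\right) + 41424 \left(- \frac{1}{6147}\right) = \frac{26392}{16079} - \frac{13808}{2049} = - \frac{167941624}{32945871}$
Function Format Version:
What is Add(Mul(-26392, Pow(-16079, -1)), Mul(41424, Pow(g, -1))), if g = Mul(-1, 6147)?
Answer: Rational(-167941624, 32945871) ≈ -5.0975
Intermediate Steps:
g = -6147
Add(Mul(-26392, Pow(-16079, -1)), Mul(41424, Pow(g, -1))) = Add(Mul(-26392, Pow(-16079, -1)), Mul(41424, Pow(-6147, -1))) = Add(Mul(-26392, Rational(-1, 16079)), Mul(41424, Rational(-1, 6147))) = Add(Rational(26392, 16079), Rational(-13808, 2049)) = Rational(-167941624, 32945871)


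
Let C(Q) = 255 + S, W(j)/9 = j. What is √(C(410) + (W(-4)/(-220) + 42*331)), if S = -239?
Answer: √42102445/55 ≈ 117.98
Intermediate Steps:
W(j) = 9*j
C(Q) = 16 (C(Q) = 255 - 239 = 16)
√(C(410) + (W(-4)/(-220) + 42*331)) = √(16 + ((9*(-4))/(-220) + 42*331)) = √(16 + (-36*(-1/220) + 13902)) = √(16 + (9/55 + 13902)) = √(16 + 764619/55) = √(765499/55) = √42102445/55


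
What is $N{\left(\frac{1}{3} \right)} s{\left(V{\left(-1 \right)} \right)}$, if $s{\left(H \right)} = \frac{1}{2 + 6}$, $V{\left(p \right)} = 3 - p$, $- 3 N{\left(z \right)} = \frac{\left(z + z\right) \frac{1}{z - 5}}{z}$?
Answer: $\frac{1}{56} \approx 0.017857$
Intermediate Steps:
$N{\left(z \right)} = - \frac{2}{3 \left(-5 + z\right)}$ ($N{\left(z \right)} = - \frac{\frac{z + z}{z - 5} \frac{1}{z}}{3} = - \frac{\frac{2 z}{-5 + z} \frac{1}{z}}{3} = - \frac{2 \frac{1}{-5 + z}}{3} = - \frac{2}{3 \left(-5 + z\right)}$)
$s{\left(H \right)} = \frac{1}{8}$
$N{\left(\frac{1}{3} \right)} s{\left(V{\left(-1 \right)} \right)} = - \frac{2}{-15 + \frac{3}{3}} \cdot \frac{1}{8} = - \frac{2}{-15 + 3 \cdot \frac{1}{3}} \cdot \frac{1}{8} = - \frac{2}{-15 + 1} \cdot \frac{1}{8} = - \frac{2}{-14} \cdot \frac{1}{8} = \left(-2\right) \left(- \frac{1}{14}\right) \frac{1}{8} = \frac{1}{7} \cdot \frac{1}{8} = \frac{1}{56}$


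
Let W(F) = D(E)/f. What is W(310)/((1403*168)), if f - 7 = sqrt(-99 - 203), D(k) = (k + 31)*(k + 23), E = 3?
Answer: 17/227286 - 17*I*sqrt(302)/1591002 ≈ 7.4796e-5 - 0.00018569*I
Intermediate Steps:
D(k) = (23 + k)*(31 + k) (D(k) = (31 + k)*(23 + k) = (23 + k)*(31 + k))
f = 7 + I*sqrt(302) (f = 7 + sqrt(-99 - 203) = 7 + sqrt(-302) = 7 + I*sqrt(302) ≈ 7.0 + 17.378*I)
W(F) = 884/(7 + I*sqrt(302)) (W(F) = (713 + 3**2 + 54*3)/(7 + I*sqrt(302)) = (713 + 9 + 162)/(7 + I*sqrt(302)) = 884/(7 + I*sqrt(302)))
W(310)/((1403*168)) = (476/27 - 68*I*sqrt(302)/27)/((1403*168)) = (476/27 - 68*I*sqrt(302)/27)/235704 = (476/27 - 68*I*sqrt(302)/27)*(1/235704) = 17/227286 - 17*I*sqrt(302)/1591002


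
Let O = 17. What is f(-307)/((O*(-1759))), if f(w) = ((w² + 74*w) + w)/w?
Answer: 232/29903 ≈ 0.0077584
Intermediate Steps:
f(w) = (w² + 75*w)/w
f(-307)/((O*(-1759))) = (75 - 307)/((17*(-1759))) = -232/(-29903) = -232*(-1/29903) = 232/29903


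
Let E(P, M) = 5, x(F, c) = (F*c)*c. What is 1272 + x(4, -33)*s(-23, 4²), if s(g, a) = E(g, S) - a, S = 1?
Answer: -46644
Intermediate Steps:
x(F, c) = F*c²
s(g, a) = 5 - a
1272 + x(4, -33)*s(-23, 4²) = 1272 + (4*(-33)²)*(5 - 1*4²) = 1272 + (4*1089)*(5 - 1*16) = 1272 + 4356*(5 - 16) = 1272 + 4356*(-11) = 1272 - 47916 = -46644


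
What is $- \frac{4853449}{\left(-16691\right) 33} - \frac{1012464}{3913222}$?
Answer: $\frac{9217477597043}{1077707208633} \approx 8.5529$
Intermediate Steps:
$- \frac{4853449}{\left(-16691\right) 33} - \frac{1012464}{3913222} = - \frac{4853449}{-550803} - \frac{506232}{1956611} = \left(-4853449\right) \left(- \frac{1}{550803}\right) - \frac{506232}{1956611} = \frac{4853449}{550803} - \frac{506232}{1956611} = \frac{9217477597043}{1077707208633}$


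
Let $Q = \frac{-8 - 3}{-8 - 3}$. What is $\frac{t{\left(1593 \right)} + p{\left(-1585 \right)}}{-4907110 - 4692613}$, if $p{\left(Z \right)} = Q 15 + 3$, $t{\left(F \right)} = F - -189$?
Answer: $- \frac{1800}{9599723} \approx -0.00018751$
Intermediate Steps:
$t{\left(F \right)} = 189 + F$ ($t{\left(F \right)} = F + 189 = 189 + F$)
$Q = 1$ ($Q = - \frac{11}{-11} = \left(-11\right) \left(- \frac{1}{11}\right) = 1$)
$p{\left(Z \right)} = 18$ ($p{\left(Z \right)} = 1 \cdot 15 + 3 = 15 + 3 = 18$)
$\frac{t{\left(1593 \right)} + p{\left(-1585 \right)}}{-4907110 - 4692613} = \frac{\left(189 + 1593\right) + 18}{-4907110 - 4692613} = \frac{1782 + 18}{-9599723} = 1800 \left(- \frac{1}{9599723}\right) = - \frac{1800}{9599723}$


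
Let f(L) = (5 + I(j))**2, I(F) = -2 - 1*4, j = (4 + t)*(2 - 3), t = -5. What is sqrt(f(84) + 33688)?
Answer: sqrt(33689) ≈ 183.55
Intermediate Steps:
j = 1 (j = (4 - 5)*(2 - 3) = -1*(-1) = 1)
I(F) = -6 (I(F) = -2 - 4 = -6)
f(L) = 1 (f(L) = (5 - 6)**2 = (-1)**2 = 1)
sqrt(f(84) + 33688) = sqrt(1 + 33688) = sqrt(33689)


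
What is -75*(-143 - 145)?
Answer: 21600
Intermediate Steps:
-75*(-143 - 145) = -75*(-288) = 21600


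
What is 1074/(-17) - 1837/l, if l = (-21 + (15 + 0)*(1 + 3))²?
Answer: -1664783/25857 ≈ -64.384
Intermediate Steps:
l = 1521 (l = (-21 + 15*4)² = (-21 + 60)² = 39² = 1521)
1074/(-17) - 1837/l = 1074/(-17) - 1837/1521 = 1074*(-1/17) - 1837*1/1521 = -1074/17 - 1837/1521 = -1664783/25857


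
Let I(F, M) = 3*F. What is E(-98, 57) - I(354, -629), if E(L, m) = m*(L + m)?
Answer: -3399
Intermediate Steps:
E(-98, 57) - I(354, -629) = 57*(-98 + 57) - 3*354 = 57*(-41) - 1*1062 = -2337 - 1062 = -3399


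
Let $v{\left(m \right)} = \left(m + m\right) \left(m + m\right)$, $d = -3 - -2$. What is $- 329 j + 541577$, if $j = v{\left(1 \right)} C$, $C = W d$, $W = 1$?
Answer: $542893$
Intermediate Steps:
$d = -1$ ($d = -3 + 2 = -1$)
$v{\left(m \right)} = 4 m^{2}$ ($v{\left(m \right)} = 2 m 2 m = 4 m^{2}$)
$C = -1$ ($C = 1 \left(-1\right) = -1$)
$j = -4$ ($j = 4 \cdot 1^{2} \left(-1\right) = 4 \cdot 1 \left(-1\right) = 4 \left(-1\right) = -4$)
$- 329 j + 541577 = \left(-329\right) \left(-4\right) + 541577 = 1316 + 541577 = 542893$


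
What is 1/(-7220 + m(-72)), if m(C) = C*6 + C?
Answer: -1/7724 ≈ -0.00012947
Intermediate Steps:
m(C) = 7*C (m(C) = 6*C + C = 7*C)
1/(-7220 + m(-72)) = 1/(-7220 + 7*(-72)) = 1/(-7220 - 504) = 1/(-7724) = -1/7724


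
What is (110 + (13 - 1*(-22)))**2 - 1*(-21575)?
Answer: 42600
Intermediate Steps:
(110 + (13 - 1*(-22)))**2 - 1*(-21575) = (110 + (13 + 22))**2 + 21575 = (110 + 35)**2 + 21575 = 145**2 + 21575 = 21025 + 21575 = 42600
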